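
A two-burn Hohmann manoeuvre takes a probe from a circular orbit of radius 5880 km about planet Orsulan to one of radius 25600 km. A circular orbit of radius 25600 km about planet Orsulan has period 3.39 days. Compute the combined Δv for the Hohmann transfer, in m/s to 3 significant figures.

Δv = 529 m/s

From Kepler's third law T² = 4π²r³/μ at r = 25600 km, T = 3.39 days = 3.39 × 86400 s = 2.92896×10^5 s: μ = 4π²r³/T² = 7720.63 km³/s².
Semi-major axis of the transfer orbit: a_t = (5880 + 25600)/2 = 15740 km.
At r₁ the circular-orbit speed is v₁ = √(μ/r₁) = 1.1459 km/s.
Transfer-orbit speed at r₁ (vis-viva equation): v_p = √[μ(2/r₁ − 1/a_t)] = 1.4614 km/s.
First burn Δv₁ = |v_p − v₁| = 0.3155 km/s.
Circular speed at r₂: v₂ = √(μ/r₂) = 0.5492 km/s.
Transfer-orbit speed at r₂: v_a = √[μ(2/r₂ − 1/a_t)] = 0.3357 km/s.
Second burn Δv₂ = |v₂ − v_a| = 0.2135 km/s.
Total Δv = Δv₁ + Δv₂ = 0.5290 km/s.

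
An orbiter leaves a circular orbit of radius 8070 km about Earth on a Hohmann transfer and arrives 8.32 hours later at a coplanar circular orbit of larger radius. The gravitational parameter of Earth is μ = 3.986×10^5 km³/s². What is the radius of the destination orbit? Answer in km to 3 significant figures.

Transfer time t = 8.32 hours = 29952 s, and t = π√(a_t³/μ).
So a_t = (μ t²/π²)^(1/3) = (3.986×10^5 × (29952)² / π²)^(1/3) = 33090 km.
Since a_t = (r₁ + r₂)/2, r₂ = 2a_t − r₁ = 2×33090 − 8070 = 58110 km.

r₂ = 58100 km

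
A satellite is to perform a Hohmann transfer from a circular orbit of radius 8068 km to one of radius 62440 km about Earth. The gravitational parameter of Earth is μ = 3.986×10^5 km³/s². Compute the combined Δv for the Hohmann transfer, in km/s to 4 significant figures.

Δv = 3.643 km/s

Transfer-ellipse semi-major axis a_t = (r₁ + r₂)/2 = (8068 + 62440)/2 = 35254 km.
At r₁ the circular-orbit speed is v₁ = √(μ/r₁) = 7.029 km/s.
On the transfer ellipse at r₁, vis-viva equation gives v_p = √[μ(2/r₁ − 1/a_t)] = 9.354 km/s.
First burn Δv₁ = |v_p − v₁| = 2.325 km/s.
Circular speed at r₂: v₂ = √(μ/r₂) = 2.527 km/s.
Transfer-orbit speed at r₂: v_a = √[μ(2/r₂ − 1/a_t)] = 1.209 km/s.
Second burn Δv₂ = |v₂ − v_a| = 1.318 km/s.
Δv = Δv₁ + Δv₂ = 2.325 + 1.318 = 3.643 km/s.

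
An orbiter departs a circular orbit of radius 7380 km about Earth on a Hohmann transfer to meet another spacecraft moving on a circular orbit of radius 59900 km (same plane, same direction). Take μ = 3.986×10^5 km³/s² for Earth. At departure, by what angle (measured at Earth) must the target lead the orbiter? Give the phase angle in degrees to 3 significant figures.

The Hohmann ellipse has a_t = (r₁ + r₂)/2 = 33640 km.
Transfer time t = π√(a_t³/μ) = 30700 s.
Target angular speed ω₂ = √(μ/r₂³) = 4.307×10^-5 rad/s.
Angle swept by the target during transfer: ω₂·t = 1.3222 rad = 75.76°.
Arrival is 180° from departure on the ellipse, so φ = 180° − 75.76° = 104°.

φ = 104°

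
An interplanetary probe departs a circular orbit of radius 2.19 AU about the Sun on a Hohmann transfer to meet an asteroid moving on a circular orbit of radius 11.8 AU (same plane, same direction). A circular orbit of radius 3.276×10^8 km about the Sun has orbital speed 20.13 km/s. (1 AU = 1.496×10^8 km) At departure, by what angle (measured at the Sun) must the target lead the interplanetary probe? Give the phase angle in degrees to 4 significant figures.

φ = 97.85°

From the circular-orbit relation v² = μ/r at r = 3.276×10^8 km: μ = v²r = (20.13)² × 3.276×10^8 = 1.32749×10^11 km³/s².
In km: r₁ = 2.19 × 1.496×10^8 = 3.27624×10^8 km; r₂ = 11.8 × 1.496×10^8 = 1.76528×10^9 km.
The Hohmann ellipse has a_t = (r₁ + r₂)/2 = 1.046452×10^9 km.
Transfer time t = π√(a_t³/μ) = 2.91886×10^8 s.
The target's mean motion on its circular orbit is ω₂ = √(μ/r₂³) = 4.91242×10^-9 rad/s.
Angle swept by the target during transfer: ω₂·t = 1.43387 rad = 82.15°.
Arrival is 180° from departure on the ellipse, so φ = 180° − 82.15° = 97.85°.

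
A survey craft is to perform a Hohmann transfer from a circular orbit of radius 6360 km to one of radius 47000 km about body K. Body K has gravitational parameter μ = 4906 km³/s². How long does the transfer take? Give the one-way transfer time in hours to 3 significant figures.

Transfer-ellipse semi-major axis a_t = (r₁ + r₂)/2 = (6360 + 47000)/2 = 26680 km.
Half the transfer-orbit period gives t = π√(a_t³/μ) = 1.955×10^5 s.
Converting: 1.955×10^5 s ÷ 3600 s/hour = 54.3 hours.

t = 54.3 hours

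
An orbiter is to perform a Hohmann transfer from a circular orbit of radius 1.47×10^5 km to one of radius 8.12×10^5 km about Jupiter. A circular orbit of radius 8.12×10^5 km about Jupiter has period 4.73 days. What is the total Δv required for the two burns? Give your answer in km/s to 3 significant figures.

From Kepler's third law T² = 4π²r³/μ at r = 8.12×10^5 km, T = 4.73 days = 4.73 × 86400 s = 4.08672×10^5 s: μ = 4π²r³/T² = 1.26555×10^8 km³/s².
Semi-major axis of the transfer orbit: a_t = (1.470×10^5 + 8.120×10^5)/2 = 4.795×10^5 km.
Circular speed at r₁: v₁ = √(μ/r₁) = √(1.26555×10^8/1.470×10^5) = 29.341 km/s.
On the transfer ellipse at r₁, v² = μ(2/r − 1/a) gives v_p = √[μ(2/r₁ − 1/a_t)] = 38.182 km/s.
First burn Δv₁ = |v_p − v₁| = 8.841 km/s.
At r₂, v₂ = √(μ/r₂) = 12.484 km/s.
Transfer-orbit speed at r₂: v_a = √[μ(2/r₂ − 1/a_t)] = 6.9123 km/s.
Second burn Δv₂ = |v₂ − v_a| = 5.572 km/s.
Total Δv = Δv₁ + Δv₂ = 14.41 km/s.

Δv = 14.4 km/s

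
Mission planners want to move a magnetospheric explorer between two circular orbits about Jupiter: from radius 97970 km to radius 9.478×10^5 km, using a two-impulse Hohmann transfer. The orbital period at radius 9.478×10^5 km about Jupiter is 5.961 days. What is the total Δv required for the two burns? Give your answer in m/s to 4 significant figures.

From Kepler's third law T² = 4π²r³/μ at r = 9.478×10^5 km, T = 5.961 days = 5.961 × 86400 s = 5.150304×10^5 s: μ = 4π²r³/T² = 1.26720×10^8 km³/s².
Transfer-ellipse semi-major axis a_t = (r₁ + r₂)/2 = (97970 + 9.478×10^5)/2 = 5.22885×10^5 km.
Circular speed at r₁: v₁ = √(μ/r₁) = √(1.26720×10^8/97970) = 35.965 km/s.
On the transfer ellipse at r₁, vis-viva gives v_p = √[μ(2/r₁ − 1/a_t)] = 48.421 km/s.
First burn Δv₁ = |v_p − v₁| = 12.456 km/s.
Circular speed at r₂: v₂ = √(μ/r₂) = 11.5628 km/s.
Transfer-orbit speed at r₂: v_a = √[μ(2/r₂ − 1/a_t)] = 5.00504 km/s.
Second burn Δv₂ = |v₂ − v_a| = 6.5578 km/s.
Total Δv = Δv₁ + Δv₂ = 19.01 km/s.

Δv = 19010 m/s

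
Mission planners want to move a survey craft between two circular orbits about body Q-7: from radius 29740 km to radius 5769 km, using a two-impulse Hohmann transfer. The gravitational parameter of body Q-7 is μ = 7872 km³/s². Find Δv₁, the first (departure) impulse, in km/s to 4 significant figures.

Δv₁ = 0.2212 km/s

The Hohmann ellipse has a_t = (r₁ + r₂)/2 = 17754.5 km.
Circular speed at r = 29740 km: v_c = √(μ/r) = 0.5145 km/s.
Vis-viva on the transfer ellipse at r = 29740 km gives v_t = √[μ(2/r − 1/a_t)] = 0.2933 km/s.
Δv₁ = |v_t − v_c| = |0.2933 − 0.5145| = 0.2212 km/s.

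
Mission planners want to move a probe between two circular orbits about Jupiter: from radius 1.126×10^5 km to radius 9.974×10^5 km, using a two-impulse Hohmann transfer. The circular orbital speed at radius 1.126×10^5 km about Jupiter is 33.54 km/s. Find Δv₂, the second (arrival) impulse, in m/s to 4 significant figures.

From the circular-orbit relation v² = μ/r at r = 1.126×10^5 km: μ = v²r = (33.54)² × 1.126×10^5 = 1.26667×10^8 km³/s².
Transfer-ellipse semi-major axis a_t = (r₁ + r₂)/2 = (1.126×10^5 + 9.974×10^5)/2 = 5.550×10^5 km.
On the circular orbit at r = 9.974×10^5 km, v_c = √(μ/r) = 11.269 km/s.
Transfer-orbit speed at the same r (vis-viva, a = a_t): v_t = √[μ(2/r − 1/a_t)] = 5.0760 km/s.
Δv₂ = |v_t − v_c| = |5.0760 − 11.269| = 6.193 km/s.

Δv₂ = 6193 m/s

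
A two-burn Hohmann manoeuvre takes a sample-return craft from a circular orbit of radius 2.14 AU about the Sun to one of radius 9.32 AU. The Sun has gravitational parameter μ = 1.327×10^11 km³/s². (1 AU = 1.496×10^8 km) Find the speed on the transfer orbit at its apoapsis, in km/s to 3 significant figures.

v = 5.96 km/s

In km: r₁ = 2.14 × 1.496×10^8 = 3.20144×10^8 km; r₂ = 9.32 × 1.496×10^8 = 1.394272×10^9 km.
The Hohmann ellipse has a_t = (r₁ + r₂)/2 = 8.57208×10^8 km.
At apoapsis, r = 1.394272×10^9 km.
Applying v² = μ(2/r − 1/a_t): v = 5.962 km/s.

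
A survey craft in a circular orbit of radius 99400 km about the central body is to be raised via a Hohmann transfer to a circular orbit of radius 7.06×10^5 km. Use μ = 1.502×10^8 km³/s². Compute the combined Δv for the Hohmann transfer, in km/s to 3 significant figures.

The Hohmann ellipse has a_t = (r₁ + r₂)/2 = 4.027×10^5 km.
Circular speed at r₁: v₁ = √(μ/r₁) = √(1.502×10^8/99400) = 38.87 km/s.
On the transfer ellipse at r₁, v² = μ(2/r − 1/a) gives v_p = √[μ(2/r₁ − 1/a_t)] = 51.47 km/s.
First burn Δv₁ = |v_p − v₁| = 12.60 km/s.
Circular speed at r₂: v₂ = √(μ/r₂) = 14.586 km/s.
Transfer-orbit speed at r₂: v_a = √[μ(2/r₂ − 1/a_t)] = 7.2466 km/s.
Second burn Δv₂ = |v₂ − v_a| = 7.339 km/s.
Δv = Δv₁ + Δv₂ = 12.60 + 7.339 = 19.94 km/s.

Δv = 19.9 km/s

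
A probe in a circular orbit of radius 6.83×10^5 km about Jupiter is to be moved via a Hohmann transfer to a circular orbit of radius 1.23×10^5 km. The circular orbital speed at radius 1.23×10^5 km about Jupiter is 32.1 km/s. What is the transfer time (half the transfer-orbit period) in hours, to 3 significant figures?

t = 19.8 hours

From the circular-orbit relation v² = μ/r at r = 1.23×10^5 km: μ = v²r = (32.1)² × 1.23×10^5 = 1.26740×10^8 km³/s².
Semi-major axis of the transfer orbit: a_t = (6.830×10^5 + 1.230×10^5)/2 = 4.030×10^5 km.
Half the transfer-orbit period gives t = π√(a_t³/μ) = 71390 s.
Converting: 71390 s ÷ 3600 s/hour = 19.8 hours.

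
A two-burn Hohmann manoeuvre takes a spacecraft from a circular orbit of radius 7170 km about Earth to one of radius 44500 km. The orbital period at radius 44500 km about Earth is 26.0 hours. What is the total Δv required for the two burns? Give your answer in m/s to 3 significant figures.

From Kepler's third law T² = 4π²r³/μ at r = 44500 km, T = 26.0 hours = 26.0 × 3600 s = 93600 s: μ = 4π²r³/T² = 3.97089×10^5 km³/s².
Semi-major axis of the transfer orbit: a_t = (7170 + 44500)/2 = 25835 km.
Circular speed at r₁: v₁ = √(μ/r₁) = √(3.97089×10^5/7170) = 7.442 km/s.
On the transfer ellipse at r₁, v² = μ(2/r − 1/a) gives v_p = √[μ(2/r₁ − 1/a_t)] = 9.767 km/s.
First burn Δv₁ = |v_p − v₁| = 2.325 km/s.
Circular speed at r₂: v₂ = √(μ/r₂) = 2.98720 km/s.
Transfer-orbit speed at r₂: v_a = √[μ(2/r₂ − 1/a_t)] = 1.57369 km/s.
Second burn Δv₂ = |v₂ − v_a| = 1.414 km/s.
Δv = Δv₁ + Δv₂ = 2.325 + 1.414 = 3.739 km/s.

Δv = 3740 m/s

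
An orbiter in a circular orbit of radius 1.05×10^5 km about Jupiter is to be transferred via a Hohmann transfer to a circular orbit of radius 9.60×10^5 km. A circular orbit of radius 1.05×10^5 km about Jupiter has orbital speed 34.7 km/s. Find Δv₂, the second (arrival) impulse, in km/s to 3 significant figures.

From the circular-orbit relation v² = μ/r at r = 1.05×10^5 km: μ = v²r = (34.7)² × 1.05×10^5 = 1.26429×10^8 km³/s².
The Hohmann ellipse has a_t = (r₁ + r₂)/2 = 5.325×10^5 km.
Circular speed at r = 9.600×10^5 km: v_c = √(μ/r) = 11.476 km/s.
Vis-viva on the transfer ellipse at r = 9.600×10^5 km gives v_t = √[μ(2/r − 1/a_t)] = 5.0959 km/s.
Δv₂ = |v_t − v_c| = |5.0959 − 11.476| = 6.380 km/s.

Δv₂ = 6.38 km/s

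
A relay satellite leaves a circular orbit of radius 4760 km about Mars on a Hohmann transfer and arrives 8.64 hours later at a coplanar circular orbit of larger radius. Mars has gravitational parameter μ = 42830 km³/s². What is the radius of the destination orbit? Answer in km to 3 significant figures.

Transfer time t = 8.64 hours = 31104 s, and t = π√(a_t³/μ).
So a_t = (μ t²/π²)^(1/3) = (42830 × (31104)² / π²)^(1/3) = 16132 km.
Since a_t = (r₁ + r₂)/2, r₂ = 2a_t − r₁ = 2×16132 − 4760 = 27504 km.

r₂ = 27500 km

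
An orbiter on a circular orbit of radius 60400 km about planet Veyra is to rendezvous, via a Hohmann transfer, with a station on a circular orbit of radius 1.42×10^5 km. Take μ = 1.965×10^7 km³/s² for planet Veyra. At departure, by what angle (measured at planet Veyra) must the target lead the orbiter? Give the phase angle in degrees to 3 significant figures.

Transfer-ellipse semi-major axis a_t = (r₁ + r₂)/2 = (60400 + 1.420×10^5)/2 = 1.012×10^5 km.
The half-period of the transfer ellipse is t = π√(a_t³/μ) = 22820 s.
The target's mean motion on its circular orbit is ω₂ = √(μ/r₂³) = 8.284×10^-5 rad/s.
Angle swept by the target during transfer: ω₂·t = 1.890 rad = 108.3°.
Arrival is 180° from departure on the ellipse, so φ = 180° − 108.3° = 71.7°.

φ = 71.7°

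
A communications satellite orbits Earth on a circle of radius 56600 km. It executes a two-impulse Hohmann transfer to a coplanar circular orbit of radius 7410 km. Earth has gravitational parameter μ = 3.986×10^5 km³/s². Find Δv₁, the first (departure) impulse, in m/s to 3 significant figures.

Δv₁ = 1380 m/s

The Hohmann ellipse has a_t = (r₁ + r₂)/2 = 32005 km.
Circular speed at r = 56600 km: v_c = √(μ/r) = 2.654 km/s.
Vis-viva on the transfer ellipse at r = 56600 km gives v_t = √[μ(2/r − 1/a_t)] = 1.277 km/s.
Δv₁ = |v_t − v_c| = |1.277 − 2.654| = 1.377 km/s.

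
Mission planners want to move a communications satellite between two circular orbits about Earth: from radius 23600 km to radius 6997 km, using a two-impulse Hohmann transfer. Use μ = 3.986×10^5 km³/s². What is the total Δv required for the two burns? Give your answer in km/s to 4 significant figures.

Semi-major axis of the transfer orbit: a_t = (23600 + 6997)/2 = 15298.5 km.
Circular speed at r₁: v₁ = √(μ/r₁) = √(3.986×10^5/23600) = 4.1097 km/s.
Transfer-orbit speed at r₁ (vis-viva): v_a = √[μ(2/r₁ − 1/a_t)] = 2.7794 km/s.
First burn Δv₁ = |v_a − v₁| = 1.330 km/s.
At r₂, v₂ = √(μ/r₂) = 7.5477 km/s.
Transfer-orbit speed at r₂: v_p = √[μ(2/r₂ − 1/a_t)] = 9.3744 km/s.
Second burn Δv₂ = |v₂ − v_p| = 1.827 km/s.
Δv = Δv₁ + Δv₂ = 1.330 + 1.827 = 3.157 km/s.

Δv = 3.157 km/s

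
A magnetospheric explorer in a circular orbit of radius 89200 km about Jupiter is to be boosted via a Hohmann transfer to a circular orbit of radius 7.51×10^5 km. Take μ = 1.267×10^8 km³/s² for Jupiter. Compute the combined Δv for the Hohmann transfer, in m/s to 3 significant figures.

Δv = 19700 m/s

The Hohmann ellipse has a_t = (r₁ + r₂)/2 = 4.201×10^5 km.
At r₁ the circular-orbit speed is v₁ = √(μ/r₁) = 37.6882 km/s.
Transfer-orbit speed at r₁ (vis-viva): v_p = √[μ(2/r₁ − 1/a_t)] = 50.3906 km/s.
First burn Δv₁ = |v_p − v₁| = 12.702 km/s.
At r₂, v₂ = √(μ/r₂) = 12.98878 km/s.
Transfer-orbit speed at r₂: v_a = √[μ(2/r₂ − 1/a_t)] = 5.985142 km/s.
Second burn Δv₂ = |v₂ − v_a| = 7.0036 km/s.
Total Δv = Δv₁ + Δv₂ = 19.71 km/s.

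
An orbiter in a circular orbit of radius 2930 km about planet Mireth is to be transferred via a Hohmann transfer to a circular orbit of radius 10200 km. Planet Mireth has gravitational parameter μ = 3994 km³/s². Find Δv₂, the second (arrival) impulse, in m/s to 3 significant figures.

Δv₂ = 208 m/s

Transfer-ellipse semi-major axis a_t = (r₁ + r₂)/2 = (2930 + 10200)/2 = 6565 km.
On the circular orbit at r = 10200 km, v_c = √(μ/r) = 0.62575 km/s.
Transfer-orbit speed at the same r (vis-viva, a = a_t): v_t = √[μ(2/r − 1/a_t)] = 0.41804 km/s.
Δv₂ = |v_t − v_c| = |0.41804 − 0.62575| = 0.2077 km/s.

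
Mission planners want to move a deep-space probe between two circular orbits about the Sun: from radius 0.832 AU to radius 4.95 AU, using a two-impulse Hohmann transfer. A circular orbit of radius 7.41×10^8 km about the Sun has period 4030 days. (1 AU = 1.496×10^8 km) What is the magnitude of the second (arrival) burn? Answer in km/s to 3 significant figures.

Δv₂ = 6.20 km/s

From Kepler's third law T² = 4π²r³/μ at r = 7.41×10^8 km, T = 4030 days = 4030 × 86400 s = 3.48192×10^8 s: μ = 4π²r³/T² = 1.32488×10^11 km³/s².
In km: r₁ = 0.832 × 1.496×10^8 = 1.244672×10^8 km; r₂ = 4.95 × 1.496×10^8 = 7.4052×10^8 km.
Transfer-ellipse semi-major axis a_t = (r₁ + r₂)/2 = (1.244672×10^8 + 7.4052×10^8)/2 = 4.324936×10^8 km.
Circular speed at r = 7.4052×10^8 km: v_c = √(μ/r) = 13.376 km/s.
Transfer-orbit speed at the same r (vis-viva, a = a_t): v_t = √[μ(2/r − 1/a_t)] = 7.1756 km/s.
Δv₂ = |v_t − v_c| = |7.1756 − 13.376| = 6.200 km/s.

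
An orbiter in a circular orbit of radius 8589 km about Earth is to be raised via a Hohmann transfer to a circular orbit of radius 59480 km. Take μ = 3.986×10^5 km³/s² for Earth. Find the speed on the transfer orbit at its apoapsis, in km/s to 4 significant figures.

Semi-major axis of the transfer orbit: a_t = (8589 + 59480)/2 = 34034.5 km.
At apoapsis, r = 59480 km.
From the vis-viva equation, v = √[μ(2/r − 1/a_t)] = 1.300 km/s.

v = 1.300 km/s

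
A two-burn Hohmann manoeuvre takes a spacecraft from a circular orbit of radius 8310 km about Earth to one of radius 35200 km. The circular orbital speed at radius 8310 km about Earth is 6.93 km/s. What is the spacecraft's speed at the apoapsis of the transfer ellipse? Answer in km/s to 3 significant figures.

From the circular-orbit relation v² = μ/r at r = 8310 km: μ = v²r = (6.93)² × 8310 = 3.99087×10^5 km³/s².
Semi-major axis of the transfer orbit: a_t = (8310 + 35200)/2 = 21755 km.
At apoapsis, r = 35200 km.
Vis-viva: v = √[μ(2/r − 1/a_t)] = √[3.99087×10^5 × (2/35200 − 1/21755)] = 2.081 km/s.

v = 2.08 km/s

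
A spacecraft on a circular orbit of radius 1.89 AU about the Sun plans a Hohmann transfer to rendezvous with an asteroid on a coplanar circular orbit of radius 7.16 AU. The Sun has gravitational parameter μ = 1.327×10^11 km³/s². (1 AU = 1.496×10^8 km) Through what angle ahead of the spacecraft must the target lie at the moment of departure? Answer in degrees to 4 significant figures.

φ = 89.57°

In km: r₁ = 1.89 × 1.496×10^8 = 2.82744×10^8 km; r₂ = 7.16 × 1.496×10^8 = 1.071136×10^9 km.
Transfer-ellipse semi-major axis a_t = (r₁ + r₂)/2 = (2.82744×10^8 + 1.071136×10^9)/2 = 6.7694×10^8 km.
The half-period of the transfer ellipse is t = π√(a_t³/μ) = 1.518937×10^8 s.
The target's mean motion on its circular orbit is ω₂ = √(μ/r₂³) = 1.039127×10^-8 rad/s.
Angle swept by the target during transfer: ω₂·t = 1.57837 rad = 90.43°.
Arrival is 180° from departure on the ellipse, so φ = 180° − 90.43° = 89.57°.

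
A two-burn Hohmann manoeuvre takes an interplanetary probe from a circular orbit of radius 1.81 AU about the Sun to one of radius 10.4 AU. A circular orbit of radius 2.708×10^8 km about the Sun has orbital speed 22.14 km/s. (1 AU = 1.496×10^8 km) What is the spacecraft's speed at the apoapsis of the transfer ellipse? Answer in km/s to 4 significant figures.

From the circular-orbit relation v² = μ/r at r = 2.708×10^8 km: μ = v²r = (22.14)² × 2.708×10^8 = 1.32741×10^11 km³/s².
In km: r₁ = 1.81 × 1.496×10^8 = 2.70776×10^8 km; r₂ = 10.4 × 1.496×10^8 = 1.55584×10^9 km.
The Hohmann ellipse has a_t = (r₁ + r₂)/2 = 9.13308×10^8 km.
At apoapsis, r = 1.55584×10^9 km.
Applying v² = μ(2/r − 1/a_t): v = 5.029 km/s.

v = 5.029 km/s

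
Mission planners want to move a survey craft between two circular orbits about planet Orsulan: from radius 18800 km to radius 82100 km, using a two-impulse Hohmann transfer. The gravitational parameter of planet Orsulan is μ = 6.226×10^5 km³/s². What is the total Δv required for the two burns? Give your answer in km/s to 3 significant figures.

Δv = 2.66 km/s

The Hohmann ellipse has a_t = (r₁ + r₂)/2 = 50450 km.
At r₁ the circular-orbit speed is v₁ = √(μ/r₁) = 5.755 km/s.
Transfer-orbit speed at r₁ (v² = μ(2/r − 1/a)): v_p = √[μ(2/r₁ − 1/a_t)] = 7.341 km/s.
First burn Δv₁ = |v_p − v₁| = 1.586 km/s.
At r₂, v₂ = √(μ/r₂) = 2.754 km/s.
Transfer-orbit speed at r₂: v_a = √[μ(2/r₂ − 1/a_t)] = 1.681 km/s.
Second burn Δv₂ = |v₂ − v_a| = 1.073 km/s.
Δv = Δv₁ + Δv₂ = 1.586 + 1.073 = 2.659 km/s.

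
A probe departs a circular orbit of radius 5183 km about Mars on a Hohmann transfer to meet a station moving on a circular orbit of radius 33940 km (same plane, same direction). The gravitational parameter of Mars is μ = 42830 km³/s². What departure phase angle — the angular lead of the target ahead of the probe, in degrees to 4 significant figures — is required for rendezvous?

Transfer-ellipse semi-major axis a_t = (r₁ + r₂)/2 = (5183 + 33940)/2 = 19561.5 km.
Transfer time t = π√(a_t³/μ) = 41530 s.
Target angular speed ω₂ = √(μ/r₂³) = 3.310×10^-5 rad/s.
Angle swept by the target during transfer: ω₂·t = 1.3746 rad = 78.76°.
Arrival is 180° from departure on the ellipse, so φ = 180° − 78.76° = 101.2°.

φ = 101.2°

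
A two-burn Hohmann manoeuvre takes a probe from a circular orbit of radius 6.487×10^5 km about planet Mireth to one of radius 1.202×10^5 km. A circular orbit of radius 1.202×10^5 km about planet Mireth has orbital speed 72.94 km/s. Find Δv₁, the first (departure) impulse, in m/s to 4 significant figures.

Δv₁ = 13840 m/s

From the circular-orbit relation v² = μ/r at r = 1.202×10^5 km: μ = v²r = (72.94)² × 1.202×10^5 = 6.39493×10^8 km³/s².
Transfer-ellipse semi-major axis a_t = (r₁ + r₂)/2 = (6.487×10^5 + 1.202×10^5)/2 = 3.8445×10^5 km.
Circular speed at r = 6.487×10^5 km: v_c = √(μ/r) = 31.40 km/s.
Transfer-orbit speed at the same r (vis-viva, a = a_t): v_t = √[μ(2/r − 1/a_t)] = 17.56 km/s.
Δv₁ = |v_t − v_c| = |17.56 − 31.40| = 13.84 km/s.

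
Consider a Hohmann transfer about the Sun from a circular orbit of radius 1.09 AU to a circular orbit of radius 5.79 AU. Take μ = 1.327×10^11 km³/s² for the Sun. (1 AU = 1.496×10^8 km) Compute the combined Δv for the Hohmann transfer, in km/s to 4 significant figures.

Δv = 13.89 km/s

In km: r₁ = 1.09 × 1.496×10^8 = 1.63064×10^8 km; r₂ = 5.79 × 1.496×10^8 = 8.66184×10^8 km.
Transfer-ellipse semi-major axis a_t = (r₁ + r₂)/2 = (1.63064×10^8 + 8.66184×10^8)/2 = 5.14624×10^8 km.
Circular speed at r₁: v₁ = √(μ/r₁) = √(1.327×10^11/1.63064×10^8) = 28.527 km/s.
On the transfer ellipse at r₁, vis-viva gives v_p = √[μ(2/r₁ − 1/a_t)] = 37.010 km/s.
First burn Δv₁ = |v_p − v₁| = 8.483 km/s.
At r₂, v₂ = √(μ/r₂) = 12.377 km/s.
Transfer-orbit speed at r₂: v_a = √[μ(2/r₂ − 1/a_t)] = 6.9673 km/s.
Second burn Δv₂ = |v₂ − v_a| = 5.410 km/s.
Total Δv = Δv₁ + Δv₂ = 13.89 km/s.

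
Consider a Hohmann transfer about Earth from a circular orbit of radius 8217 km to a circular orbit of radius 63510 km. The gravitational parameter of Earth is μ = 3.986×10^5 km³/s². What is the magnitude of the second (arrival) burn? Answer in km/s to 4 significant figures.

Semi-major axis of the transfer orbit: a_t = (8217 + 63510)/2 = 35863.5 km.
Circular speed at r = 63510 km: v_c = √(μ/r) = 2.505 km/s.
Transfer-orbit speed at the same r (vis-viva, a = a_t): v_t = √[μ(2/r − 1/a_t)] = 1.199 km/s.
Δv₂ = |v_t − v_c| = |1.199 − 2.505| = 1.306 km/s.

Δv₂ = 1.306 km/s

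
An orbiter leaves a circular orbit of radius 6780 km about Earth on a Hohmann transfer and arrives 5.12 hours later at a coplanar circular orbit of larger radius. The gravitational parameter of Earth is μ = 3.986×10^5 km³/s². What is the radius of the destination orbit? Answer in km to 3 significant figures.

r₂ = 41100 km

Transfer time t = 5.12 hours = 18432 s, and t = π√(a_t³/μ).
So a_t = (μ t²/π²)^(1/3) = (3.986×10^5 × (18432)² / π²)^(1/3) = 23940 km.
Since a_t = (r₁ + r₂)/2, r₂ = 2a_t − r₁ = 2×23940 − 6780 = 41100 km.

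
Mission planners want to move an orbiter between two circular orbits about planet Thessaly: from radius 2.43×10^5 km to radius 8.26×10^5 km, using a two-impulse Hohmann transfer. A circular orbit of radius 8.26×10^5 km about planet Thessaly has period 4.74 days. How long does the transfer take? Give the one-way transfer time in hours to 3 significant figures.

t = 29.6 hours

From Kepler's third law T² = 4π²r³/μ at r = 8.26×10^5 km, T = 4.74 days = 4.74 × 86400 s = 4.09536×10^5 s: μ = 4π²r³/T² = 1.32653×10^8 km³/s².
Semi-major axis of the transfer orbit: a_t = (2.430×10^5 + 8.260×10^5)/2 = 5.345×10^5 km.
Transfer time t = π√(a_t³/μ) = π√((5.345×10^5)³ / 1.32653×10^8) = 1.066×10^5 s.
Converting: 1.066×10^5 s ÷ 3600 s/hour = 29.6 hours.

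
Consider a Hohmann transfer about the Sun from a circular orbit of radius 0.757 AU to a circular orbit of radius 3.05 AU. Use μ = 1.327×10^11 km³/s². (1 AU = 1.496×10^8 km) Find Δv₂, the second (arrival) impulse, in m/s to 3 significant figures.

Δv₂ = 6300 m/s

In km: r₁ = 0.757 × 1.496×10^8 = 1.132472×10^8 km; r₂ = 3.05 × 1.496×10^8 = 4.5628×10^8 km.
The Hohmann ellipse has a_t = (r₁ + r₂)/2 = 2.847636×10^8 km.
On the circular orbit at r = 4.5628×10^8 km, v_c = √(μ/r) = 17.054 km/s.
Transfer-orbit speed at the same r (vis-viva, a = a_t): v_t = √[μ(2/r − 1/a_t)] = 10.755 km/s.
Δv₂ = |v_t − v_c| = |10.755 − 17.054| = 6.299 km/s.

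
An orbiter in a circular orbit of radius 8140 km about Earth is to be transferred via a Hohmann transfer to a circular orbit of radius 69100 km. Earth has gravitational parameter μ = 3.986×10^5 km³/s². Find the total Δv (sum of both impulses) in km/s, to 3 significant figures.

Semi-major axis of the transfer orbit: a_t = (8140 + 69100)/2 = 38620 km.
Circular speed at r₁: v₁ = √(μ/r₁) = √(3.986×10^5/8140) = 6.9977 km/s.
Transfer-orbit speed at r₁ (v² = μ(2/r − 1/a)): v_p = √[μ(2/r₁ − 1/a_t)] = 9.3603 km/s.
First burn Δv₁ = |v_p − v₁| = 2.363 km/s.
Circular speed at r₂: v₂ = √(μ/r₂) = 2.402 km/s.
Transfer-orbit speed at r₂: v_a = √[μ(2/r₂ − 1/a_t)] = 1.103 km/s.
Second burn Δv₂ = |v₂ − v_a| = 1.299 km/s.
Δv = Δv₁ + Δv₂ = 2.363 + 1.299 = 3.662 km/s.

Δv = 3.66 km/s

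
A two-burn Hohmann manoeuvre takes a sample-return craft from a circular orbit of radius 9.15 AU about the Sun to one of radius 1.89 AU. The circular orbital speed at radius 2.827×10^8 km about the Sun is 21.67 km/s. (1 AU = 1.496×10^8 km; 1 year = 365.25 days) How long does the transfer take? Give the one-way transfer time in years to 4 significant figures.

From the circular-orbit relation v² = μ/r at r = 2.827×10^8 km: μ = v²r = (21.67)² × 2.827×10^8 = 1.32753×10^11 km³/s².
In km: r₁ = 9.15 × 1.496×10^8 = 1.36884×10^9 km; r₂ = 1.89 × 1.496×10^8 = 2.82744×10^8 km.
Semi-major axis of the transfer orbit: a_t = (1.36884×10^9 + 2.82744×10^8)/2 = 8.25792×10^8 km.
Transfer time t = π√(a_t³/μ) = π√((8.25792×10^8)³ / 1.32753×10^11) = 2.0461×10^8 s.
Converting: 2.0461×10^8 s ÷ 3.15576×10^7 s/year (365.25 × 86400) = 6.484 years.

t = 6.484 years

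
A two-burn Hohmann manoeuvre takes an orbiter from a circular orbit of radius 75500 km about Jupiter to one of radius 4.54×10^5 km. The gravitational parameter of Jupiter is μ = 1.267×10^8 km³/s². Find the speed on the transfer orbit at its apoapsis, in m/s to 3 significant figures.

v = 8920 m/s

Semi-major axis of the transfer orbit: a_t = (75500 + 4.540×10^5)/2 = 2.6475×10^5 km.
The apoapsis of the transfer ellipse is at r = 4.540×10^5 km.
Applying v² = μ(2/r − 1/a_t): v = 8.921 km/s.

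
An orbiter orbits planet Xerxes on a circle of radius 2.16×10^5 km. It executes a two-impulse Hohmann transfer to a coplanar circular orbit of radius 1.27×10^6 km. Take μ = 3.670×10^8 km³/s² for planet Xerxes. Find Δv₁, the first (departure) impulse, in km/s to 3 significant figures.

Semi-major axis of the transfer orbit: a_t = (2.160×10^5 + 1.270×10^6)/2 = 7.430×10^5 km.
Circular speed at r = 2.160×10^5 km: v_c = √(μ/r) = 41.22 km/s.
Vis-viva on the transfer ellipse at r = 2.160×10^5 km gives v_t = √[μ(2/r − 1/a_t)] = 53.89 km/s.
Δv₁ = |v_t − v_c| = |53.89 − 41.22| = 12.67 km/s.

Δv₁ = 12.7 km/s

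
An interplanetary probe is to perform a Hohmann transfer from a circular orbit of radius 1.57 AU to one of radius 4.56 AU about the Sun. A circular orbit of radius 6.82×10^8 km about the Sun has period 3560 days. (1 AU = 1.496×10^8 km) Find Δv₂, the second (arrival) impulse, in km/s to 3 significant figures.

Δv₂ = 3.96 km/s

From Kepler's third law T² = 4π²r³/μ at r = 6.82×10^8 km, T = 3560 days = 3560 × 86400 s = 3.07584×10^8 s: μ = 4π²r³/T² = 1.32369×10^11 km³/s².
In km: r₁ = 1.57 × 1.496×10^8 = 2.34872×10^8 km; r₂ = 4.56 × 1.496×10^8 = 6.82176×10^8 km.
The Hohmann ellipse has a_t = (r₁ + r₂)/2 = 4.58524×10^8 km.
On the circular orbit at r = 6.82176×10^8 km, v_c = √(μ/r) = 13.93 km/s.
Transfer-orbit speed at the same r (vis-viva, a = a_t): v_t = √[μ(2/r − 1/a_t)] = 9.970 km/s.
Δv₂ = |v_t − v_c| = |9.970 − 13.93| = 3.960 km/s.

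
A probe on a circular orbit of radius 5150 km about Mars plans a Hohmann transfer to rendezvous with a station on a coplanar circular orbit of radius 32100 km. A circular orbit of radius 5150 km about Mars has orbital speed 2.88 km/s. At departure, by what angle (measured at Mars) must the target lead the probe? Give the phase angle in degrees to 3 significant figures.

φ = 100°

From the circular-orbit relation v² = μ/r at r = 5150 km: μ = v²r = (2.88)² × 5150 = 42716.2 km³/s².
Transfer-ellipse semi-major axis a_t = (r₁ + r₂)/2 = (5150 + 32100)/2 = 18625 km.
The half-period of the transfer ellipse is t = π√(a_t³/μ) = 38636.5 s.
Target angular speed ω₂ = √(μ/r₂³) = 3.59367×10^-5 rad/s.
Angle swept by the target during transfer: ω₂·t = 1.38847 rad = 79.55°.
The probe traverses 180° on the transfer ellipse, so the target must lead by 180° − 79.55° = 100°.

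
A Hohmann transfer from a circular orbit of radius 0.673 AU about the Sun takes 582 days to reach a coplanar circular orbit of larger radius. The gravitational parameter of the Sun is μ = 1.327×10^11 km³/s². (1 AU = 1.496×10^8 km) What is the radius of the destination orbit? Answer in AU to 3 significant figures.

In km: r₁ = 0.673 × 1.496×10^8 = 1.006808×10^8 km.
Transfer time t = 582 days = 5.02848×10^7 s, and t = π√(a_t³/μ).
So a_t = (μ t²/π²)^(1/3) = (1.327×10^11 × (5.02848×10^7)² / π²)^(1/3) = 3.2395×10^8 km.
Since a_t = (r₁ + r₂)/2, r₂ = 2a_t − r₁ = 2×3.2395×10^8 − 1.006808×10^8 = 5.472192×10^8 km.
In AU: r₂ = 5.472192×10^8 / 1.496×10^8 = 3.66 AU.

r₂ = 3.66 AU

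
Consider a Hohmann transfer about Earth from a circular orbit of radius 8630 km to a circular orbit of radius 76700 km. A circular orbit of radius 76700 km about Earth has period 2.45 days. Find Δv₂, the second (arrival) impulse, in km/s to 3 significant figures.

Δv₂ = 1.25 km/s

From Kepler's third law T² = 4π²r³/μ at r = 76700 km, T = 2.45 days = 2.45 × 86400 s = 2.1168×10^5 s: μ = 4π²r³/T² = 3.97545×10^5 km³/s².
The Hohmann ellipse has a_t = (r₁ + r₂)/2 = 42665 km.
Circular speed at r = 76700 km: v_c = √(μ/r) = 2.277 km/s.
Transfer-orbit speed at the same r (vis-viva, a = a_t): v_t = √[μ(2/r − 1/a_t)] = 1.024 km/s.
Δv₂ = |v_t − v_c| = |1.024 − 2.277| = 1.253 km/s.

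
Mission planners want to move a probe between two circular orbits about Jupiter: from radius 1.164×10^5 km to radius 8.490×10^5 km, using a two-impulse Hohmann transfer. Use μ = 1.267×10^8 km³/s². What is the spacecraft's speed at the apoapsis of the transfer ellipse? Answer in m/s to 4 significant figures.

Transfer-ellipse semi-major axis a_t = (r₁ + r₂)/2 = (1.164×10^5 + 8.490×10^5)/2 = 4.827×10^5 km.
The apoapsis of the transfer ellipse is at r = 8.490×10^5 km.
Vis-viva: v = √[μ(2/r − 1/a_t)] = √[1.267×10^8 × (2/8.490×10^5 − 1/4.827×10^5)] = 5.999 km/s.

v = 5999 m/s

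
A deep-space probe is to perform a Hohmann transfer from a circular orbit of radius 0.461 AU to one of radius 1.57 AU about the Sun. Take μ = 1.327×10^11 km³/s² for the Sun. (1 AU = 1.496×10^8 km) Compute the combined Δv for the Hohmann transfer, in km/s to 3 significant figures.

Δv = 18.4 km/s

In km: r₁ = 0.461 × 1.496×10^8 = 6.89656×10^7 km; r₂ = 1.57 × 1.496×10^8 = 2.34872×10^8 km.
Transfer-ellipse semi-major axis a_t = (r₁ + r₂)/2 = (6.89656×10^7 + 2.34872×10^8)/2 = 1.519188×10^8 km.
At r₁ the circular-orbit speed is v₁ = √(μ/r₁) = 43.865 km/s.
On the transfer ellipse at r₁, vis-viva equation gives v_p = √[μ(2/r₁ − 1/a_t)] = 54.542 km/s.
First burn Δv₁ = |v_p − v₁| = 10.68 km/s.
Circular speed at r₂: v₂ = √(μ/r₂) = 23.769 km/s.
Transfer-orbit speed at r₂: v_a = √[μ(2/r₂ − 1/a_t)] = 16.015 km/s.
Second burn Δv₂ = |v₂ − v_a| = 7.754 km/s.
Δv = Δv₁ + Δv₂ = 10.68 + 7.754 = 18.43 km/s.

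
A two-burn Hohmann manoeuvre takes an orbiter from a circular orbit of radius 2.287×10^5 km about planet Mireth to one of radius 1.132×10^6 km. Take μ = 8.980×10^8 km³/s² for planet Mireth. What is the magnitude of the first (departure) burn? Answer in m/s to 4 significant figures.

The Hohmann ellipse has a_t = (r₁ + r₂)/2 = 6.8035×10^5 km.
Circular speed at r = 2.287×10^5 km: v_c = √(μ/r) = 62.66 km/s.
Vis-viva on the transfer ellipse at r = 2.287×10^5 km gives v_t = √[μ(2/r − 1/a_t)] = 80.83 km/s.
Δv₁ = |v_t − v_c| = |80.83 − 62.66| = 18.17 km/s.

Δv₁ = 18170 m/s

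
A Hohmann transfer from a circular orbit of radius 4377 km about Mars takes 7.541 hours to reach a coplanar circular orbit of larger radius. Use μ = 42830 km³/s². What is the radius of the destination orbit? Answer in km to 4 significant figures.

Transfer time t = 7.541 hours = 27147.6 s, and t = π√(a_t³/μ).
So a_t = (μ t²/π²)^(1/3) = (42830 × (27147.6)² / π²)^(1/3) = 14733 km.
Since a_t = (r₁ + r₂)/2, r₂ = 2a_t − r₁ = 2×14733 − 4377 = 25089 km.

r₂ = 25090 km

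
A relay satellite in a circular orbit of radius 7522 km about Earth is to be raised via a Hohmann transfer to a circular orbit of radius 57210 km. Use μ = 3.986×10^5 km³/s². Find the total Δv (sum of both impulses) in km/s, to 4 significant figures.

Δv = 3.766 km/s

Transfer-ellipse semi-major axis a_t = (r₁ + r₂)/2 = (7522 + 57210)/2 = 32366 km.
At r₁ the circular-orbit speed is v₁ = √(μ/r₁) = 7.2795 km/s.
Transfer-orbit speed at r₁ (vis-viva): v_p = √[μ(2/r₁ − 1/a_t)] = 9.6782 km/s.
First burn Δv₁ = |v_p − v₁| = 2.399 km/s.
Circular speed at r₂: v₂ = √(μ/r₂) = 2.6396 km/s.
Transfer-orbit speed at r₂: v_a = √[μ(2/r₂ − 1/a_t)] = 1.2725 km/s.
Second burn Δv₂ = |v₂ − v_a| = 1.367 km/s.
Total Δv = Δv₁ + Δv₂ = 3.766 km/s.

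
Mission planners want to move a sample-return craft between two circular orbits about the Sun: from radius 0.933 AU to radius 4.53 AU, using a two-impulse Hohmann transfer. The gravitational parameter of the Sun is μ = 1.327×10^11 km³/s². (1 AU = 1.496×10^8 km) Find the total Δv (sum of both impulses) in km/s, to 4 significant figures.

In km: r₁ = 0.933 × 1.496×10^8 = 1.395768×10^8 km; r₂ = 4.53 × 1.496×10^8 = 6.77688×10^8 km.
Semi-major axis of the transfer orbit: a_t = (1.395768×10^8 + 6.77688×10^8)/2 = 4.086324×10^8 km.
Circular speed at r₁: v₁ = √(μ/r₁) = √(1.327×10^11/1.395768×10^8) = 30.834 km/s.
On the transfer ellipse at r₁, v² = μ(2/r − 1/a) gives v_p = √[μ(2/r₁ − 1/a_t)] = 39.708 km/s.
First burn Δv₁ = |v_p − v₁| = 8.874 km/s.
At r₂, v₂ = √(μ/r₂) = 13.993 km/s.
Transfer-orbit speed at r₂: v_a = √[μ(2/r₂ − 1/a_t)] = 8.1783 km/s.
Second burn Δv₂ = |v₂ − v_a| = 5.815 km/s.
Δv = Δv₁ + Δv₂ = 8.874 + 5.815 = 14.69 km/s.

Δv = 14.69 km/s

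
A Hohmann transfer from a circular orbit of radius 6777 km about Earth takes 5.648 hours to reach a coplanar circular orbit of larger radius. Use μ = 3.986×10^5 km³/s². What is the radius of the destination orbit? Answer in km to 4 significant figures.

r₂ = 44340 km

Transfer time t = 5.648 hours = 20332.8 s, and t = π√(a_t³/μ).
So a_t = (μ t²/π²)^(1/3) = (3.986×10^5 × (20332.8)² / π²)^(1/3) = 25559 km.
Since a_t = (r₁ + r₂)/2, r₂ = 2a_t − r₁ = 2×25559 − 6777 = 44341 km.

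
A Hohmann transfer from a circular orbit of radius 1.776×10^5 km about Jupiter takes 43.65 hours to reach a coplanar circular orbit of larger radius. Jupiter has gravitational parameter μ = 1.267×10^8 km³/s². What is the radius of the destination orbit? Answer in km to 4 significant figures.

Transfer time t = 43.65 hours = 1.5714×10^5 s, and t = π√(a_t³/μ).
So a_t = (μ t²/π²)^(1/3) = (1.267×10^8 × (1.5714×10^5)² / π²)^(1/3) = 6.8184×10^5 km.
Since a_t = (r₁ + r₂)/2, r₂ = 2a_t − r₁ = 2×6.8184×10^5 − 1.776×10^5 = 1.18608×10^6 km.

r₂ = 1.186×10^6 km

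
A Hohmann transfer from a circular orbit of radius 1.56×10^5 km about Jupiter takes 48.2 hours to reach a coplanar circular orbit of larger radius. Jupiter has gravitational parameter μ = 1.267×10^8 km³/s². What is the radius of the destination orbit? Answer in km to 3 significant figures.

r₂ = 1.30×10^6 km

Transfer time t = 48.2 hours = 1.7352×10^5 s, and t = π√(a_t³/μ).
So a_t = (μ t²/π²)^(1/3) = (1.267×10^8 × (1.7352×10^5)² / π²)^(1/3) = 7.2844×10^5 km.
Since a_t = (r₁ + r₂)/2, r₂ = 2a_t − r₁ = 2×7.2844×10^5 − 1.560×10^5 = 1.30088×10^6 km.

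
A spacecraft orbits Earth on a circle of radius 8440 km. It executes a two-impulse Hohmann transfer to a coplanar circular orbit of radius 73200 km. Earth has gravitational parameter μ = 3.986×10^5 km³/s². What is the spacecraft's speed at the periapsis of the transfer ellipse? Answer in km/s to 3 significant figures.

The Hohmann ellipse has a_t = (r₁ + r₂)/2 = 40820 km.
At periapsis, r = 8440 km.
Applying v² = μ(2/r − 1/a_t): v = 9.203 km/s.

v = 9.20 km/s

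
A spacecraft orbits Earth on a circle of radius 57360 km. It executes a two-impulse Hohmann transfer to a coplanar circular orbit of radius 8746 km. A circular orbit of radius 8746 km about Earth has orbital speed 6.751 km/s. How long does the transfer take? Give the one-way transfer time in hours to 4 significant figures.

From the circular-orbit relation v² = μ/r at r = 8746 km: μ = v²r = (6.751)² × 8746 = 3.98608×10^5 km³/s².
The Hohmann ellipse has a_t = (r₁ + r₂)/2 = 33053 km.
Transfer time t = π√(a_t³/μ) = π√((33053)³ / 3.98608×10^5) = 29900 s.
Converting: 29900 s ÷ 3600 s/hour = 8.306 hours.

t = 8.306 hours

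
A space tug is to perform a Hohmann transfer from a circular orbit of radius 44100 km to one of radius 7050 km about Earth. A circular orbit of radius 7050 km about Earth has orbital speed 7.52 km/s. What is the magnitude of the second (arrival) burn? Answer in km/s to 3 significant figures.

Δv₂ = 2.35 km/s

From the circular-orbit relation v² = μ/r at r = 7050 km: μ = v²r = (7.52)² × 7050 = 3.98680×10^5 km³/s².
Semi-major axis of the transfer orbit: a_t = (44100 + 7050)/2 = 25575 km.
Circular speed at r = 7050 km: v_c = √(μ/r) = 7.520 km/s.
Vis-viva on the transfer ellipse at r = 7050 km gives v_t = √[μ(2/r − 1/a_t)] = 9.875 km/s.
Δv₂ = |v_t − v_c| = |9.875 − 7.520| = 2.355 km/s.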